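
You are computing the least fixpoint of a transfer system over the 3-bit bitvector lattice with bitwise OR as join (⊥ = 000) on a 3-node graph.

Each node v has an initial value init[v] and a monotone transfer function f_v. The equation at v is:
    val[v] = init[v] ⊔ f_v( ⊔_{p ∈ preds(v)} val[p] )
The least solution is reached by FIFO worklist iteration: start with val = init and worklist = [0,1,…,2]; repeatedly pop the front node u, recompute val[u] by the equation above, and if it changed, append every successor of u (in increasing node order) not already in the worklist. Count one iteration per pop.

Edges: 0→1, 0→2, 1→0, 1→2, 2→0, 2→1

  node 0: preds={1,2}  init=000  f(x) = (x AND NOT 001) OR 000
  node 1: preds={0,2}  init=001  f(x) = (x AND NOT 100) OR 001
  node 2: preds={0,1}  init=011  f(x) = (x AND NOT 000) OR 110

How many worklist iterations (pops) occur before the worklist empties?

Worklist (6 pops):
  #1 pop 0: in=011 → 010 (was 000); enqueue []
  #2 pop 1: in=011 → 011 (was 001); enqueue [0]
  #3 pop 2: in=011 → 111 (was 011); enqueue [1]
  #4 pop 0: in=111 → 110 (was 010); enqueue [2]
  #5 pop 1: in=111 → 011 (no change)
  #6 pop 2: in=111 → 111 (no change)

Fixpoint:
  val[0] = 110
  val[1] = 011
  val[2] = 111

6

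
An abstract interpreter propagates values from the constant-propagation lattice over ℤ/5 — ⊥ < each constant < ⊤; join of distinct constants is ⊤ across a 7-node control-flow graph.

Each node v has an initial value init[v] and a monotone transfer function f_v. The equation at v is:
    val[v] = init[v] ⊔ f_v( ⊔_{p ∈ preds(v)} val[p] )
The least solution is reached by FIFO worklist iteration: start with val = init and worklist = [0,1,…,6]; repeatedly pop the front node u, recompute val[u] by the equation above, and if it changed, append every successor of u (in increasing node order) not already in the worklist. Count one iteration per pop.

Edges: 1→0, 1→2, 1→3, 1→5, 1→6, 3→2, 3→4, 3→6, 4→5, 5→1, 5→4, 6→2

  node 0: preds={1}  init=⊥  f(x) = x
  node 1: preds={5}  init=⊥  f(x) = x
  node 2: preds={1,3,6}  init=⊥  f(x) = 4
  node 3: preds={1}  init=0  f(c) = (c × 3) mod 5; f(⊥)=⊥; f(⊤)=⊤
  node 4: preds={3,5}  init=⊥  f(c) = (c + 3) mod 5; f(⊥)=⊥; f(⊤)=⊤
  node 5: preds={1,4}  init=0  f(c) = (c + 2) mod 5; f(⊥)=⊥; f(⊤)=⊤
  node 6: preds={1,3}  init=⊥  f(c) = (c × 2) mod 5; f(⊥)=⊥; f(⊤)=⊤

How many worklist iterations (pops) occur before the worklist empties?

Worklist (17 pops):
  #1 pop 0: in=⊥ → ⊥ (no change)
  #2 pop 1: in=0 → 0 (was ⊥); enqueue [0]
  #3 pop 2: in=0 → 4 (was ⊥); enqueue []
  #4 pop 3: in=0 → 0 (no change)
  #5 pop 4: in=0 → 3 (was ⊥); enqueue []
  #6 pop 5: in=⊤ → ⊤ (was 0); enqueue [1,4]
  #7 pop 6: in=0 → 0 (was ⊥); enqueue [2]
  #8 pop 0: in=0 → 0 (was ⊥); enqueue []
  #9 pop 1: in=⊤ → ⊤ (was 0); enqueue [0,3,5,6]
  #10 pop 4: in=⊤ → ⊤ (was 3); enqueue []
  #11 pop 2: in=⊤ → 4 (no change)
  #12 pop 0: in=⊤ → ⊤ (was 0); enqueue []
  #13 pop 3: in=⊤ → ⊤ (was 0); enqueue [2,4]
  #14 pop 5: in=⊤ → ⊤ (no change)
  #15 pop 6: in=⊤ → ⊤ (was 0); enqueue []
  #16 pop 2: in=⊤ → 4 (no change)
  #17 pop 4: in=⊤ → ⊤ (no change)

Fixpoint:
  val[0] = ⊤
  val[1] = ⊤
  val[2] = 4
  val[3] = ⊤
  val[4] = ⊤
  val[5] = ⊤
  val[6] = ⊤

17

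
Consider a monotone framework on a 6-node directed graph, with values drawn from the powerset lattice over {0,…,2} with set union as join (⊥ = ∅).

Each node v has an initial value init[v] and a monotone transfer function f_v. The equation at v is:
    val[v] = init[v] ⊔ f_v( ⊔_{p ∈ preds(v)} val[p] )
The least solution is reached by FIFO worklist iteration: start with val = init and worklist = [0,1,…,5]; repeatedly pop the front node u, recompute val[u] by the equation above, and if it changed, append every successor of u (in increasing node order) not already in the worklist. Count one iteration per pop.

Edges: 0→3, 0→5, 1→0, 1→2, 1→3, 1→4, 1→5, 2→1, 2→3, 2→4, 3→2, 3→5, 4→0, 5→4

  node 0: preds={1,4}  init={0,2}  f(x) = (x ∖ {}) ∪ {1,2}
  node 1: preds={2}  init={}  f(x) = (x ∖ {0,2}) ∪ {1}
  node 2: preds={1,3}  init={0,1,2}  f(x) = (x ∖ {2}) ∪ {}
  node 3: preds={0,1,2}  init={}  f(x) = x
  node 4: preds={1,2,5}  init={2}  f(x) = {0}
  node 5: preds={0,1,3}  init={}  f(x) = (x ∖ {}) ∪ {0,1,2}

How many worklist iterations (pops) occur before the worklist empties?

Worklist (9 pops):
  #1 pop 0: in={2} → {0,1,2} (was {0,2}); enqueue []
  #2 pop 1: in={0,1,2} → {1} (was {}); enqueue [0]
  #3 pop 2: in={1} → {0,1,2} (no change)
  #4 pop 3: in={0,1,2} → {0,1,2} (was {}); enqueue [2]
  #5 pop 4: in={0,1,2} → {0,2} (was {2}); enqueue []
  #6 pop 5: in={0,1,2} → {0,1,2} (was {}); enqueue [4]
  #7 pop 0: in={0,1,2} → {0,1,2} (no change)
  #8 pop 2: in={0,1,2} → {0,1,2} (no change)
  #9 pop 4: in={0,1,2} → {0,2} (no change)

Fixpoint:
  val[0] = {0,1,2}
  val[1] = {1}
  val[2] = {0,1,2}
  val[3] = {0,1,2}
  val[4] = {0,2}
  val[5] = {0,1,2}

9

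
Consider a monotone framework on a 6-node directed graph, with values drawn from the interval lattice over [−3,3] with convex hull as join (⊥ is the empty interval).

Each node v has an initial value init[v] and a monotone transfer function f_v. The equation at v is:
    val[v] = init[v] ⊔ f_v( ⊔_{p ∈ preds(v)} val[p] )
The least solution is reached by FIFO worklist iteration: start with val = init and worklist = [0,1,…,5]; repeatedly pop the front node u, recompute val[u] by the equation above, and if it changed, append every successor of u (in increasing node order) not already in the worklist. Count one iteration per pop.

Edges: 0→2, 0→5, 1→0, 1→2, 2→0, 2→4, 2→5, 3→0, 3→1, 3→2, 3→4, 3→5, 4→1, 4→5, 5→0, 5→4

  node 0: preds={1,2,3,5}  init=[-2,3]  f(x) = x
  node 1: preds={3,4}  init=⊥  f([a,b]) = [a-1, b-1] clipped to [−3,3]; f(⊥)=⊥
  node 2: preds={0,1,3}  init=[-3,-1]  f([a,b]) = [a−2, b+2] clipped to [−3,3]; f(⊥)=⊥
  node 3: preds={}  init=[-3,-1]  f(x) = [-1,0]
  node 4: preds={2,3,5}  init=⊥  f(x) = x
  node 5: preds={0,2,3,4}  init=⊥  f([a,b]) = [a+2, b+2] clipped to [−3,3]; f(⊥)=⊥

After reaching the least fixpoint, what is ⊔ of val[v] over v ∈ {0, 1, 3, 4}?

[-3,3]

Iteration log — 11 steps:
  step 1. node 0  ⊔preds=[-3,-1]  new=[-3,3]  old=[-2,3]  +wl: 
  step 2. node 1  ⊔preds=[-3,-1]  new=[-3,-2]  old=⊥  +wl: 0
  step 3. node 2  ⊔preds=[-3,3]  new=[-3,3]  old=[-3,-1]  +wl: 
  step 4. node 3  ⊔preds=⊥  new=[-3,0]  old=[-3,-1]  +wl: 1,2
  step 5. node 4  ⊔preds=[-3,3]  new=[-3,3]  old=⊥  +wl: 
  step 6. node 5  ⊔preds=[-3,3]  new=[-1,3]  old=⊥  +wl: 4
  step 7. node 0  ⊔preds=[-3,3]  new=[-3,3]  stable
  step 8. node 1  ⊔preds=[-3,3]  new=[-3,2]  old=[-3,-2]  +wl: 0
  step 9. node 2  ⊔preds=[-3,3]  new=[-3,3]  stable
  step 10. node 4  ⊔preds=[-3,3]  new=[-3,3]  stable
  step 11. node 0  ⊔preds=[-3,3]  new=[-3,3]  stable

Least fixpoint reached:
  node 0: [-3,3]
  node 1: [-3,2]
  node 2: [-3,3]
  node 3: [-3,0]
  node 4: [-3,3]
  node 5: [-1,3]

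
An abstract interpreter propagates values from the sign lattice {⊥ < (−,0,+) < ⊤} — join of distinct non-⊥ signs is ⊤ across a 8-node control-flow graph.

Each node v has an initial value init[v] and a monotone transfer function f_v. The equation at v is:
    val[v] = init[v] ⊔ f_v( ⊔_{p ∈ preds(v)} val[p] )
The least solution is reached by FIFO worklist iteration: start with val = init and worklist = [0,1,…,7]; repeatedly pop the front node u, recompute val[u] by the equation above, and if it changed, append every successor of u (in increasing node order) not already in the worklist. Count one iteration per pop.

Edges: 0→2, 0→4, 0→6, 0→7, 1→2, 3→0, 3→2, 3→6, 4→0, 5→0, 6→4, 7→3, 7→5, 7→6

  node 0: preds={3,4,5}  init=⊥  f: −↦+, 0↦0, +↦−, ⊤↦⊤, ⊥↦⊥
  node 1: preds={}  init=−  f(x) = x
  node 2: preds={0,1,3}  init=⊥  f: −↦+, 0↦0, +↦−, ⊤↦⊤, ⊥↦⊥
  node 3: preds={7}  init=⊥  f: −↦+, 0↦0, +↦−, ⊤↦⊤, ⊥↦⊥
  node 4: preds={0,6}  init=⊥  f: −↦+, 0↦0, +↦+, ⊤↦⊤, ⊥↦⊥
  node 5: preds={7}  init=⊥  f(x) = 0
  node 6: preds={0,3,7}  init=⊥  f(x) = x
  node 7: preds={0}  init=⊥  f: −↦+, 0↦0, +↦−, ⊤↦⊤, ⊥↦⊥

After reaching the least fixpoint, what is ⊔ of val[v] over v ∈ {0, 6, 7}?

Iteration log — 20 steps:
  step 1. node 0  ⊔preds=⊥  new=⊥  stable
  step 2. node 1  ⊔preds=⊥  new=−  stable
  step 3. node 2  ⊔preds=−  new=+  old=⊥  +wl: 
  step 4. node 3  ⊔preds=⊥  new=⊥  stable
  step 5. node 4  ⊔preds=⊥  new=⊥  stable
  step 6. node 5  ⊔preds=⊥  new=0  old=⊥  +wl: 0
  step 7. node 6  ⊔preds=⊥  new=⊥  stable
  step 8. node 7  ⊔preds=⊥  new=⊥  stable
  step 9. node 0  ⊔preds=0  new=0  old=⊥  +wl: 2,4,6,7
  step 10. node 2  ⊔preds=⊤  new=⊤  old=+  +wl: 
  step 11. node 4  ⊔preds=0  new=0  old=⊥  +wl: 0
  step 12. node 6  ⊔preds=0  new=0  old=⊥  +wl: 4
  step 13. node 7  ⊔preds=0  new=0  old=⊥  +wl: 3,5,6
  step 14. node 0  ⊔preds=0  new=0  stable
  step 15. node 4  ⊔preds=0  new=0  stable
  step 16. node 3  ⊔preds=0  new=0  old=⊥  +wl: 0,2
  step 17. node 5  ⊔preds=0  new=0  stable
  step 18. node 6  ⊔preds=0  new=0  stable
  step 19. node 0  ⊔preds=0  new=0  stable
  step 20. node 2  ⊔preds=⊤  new=⊤  stable

Least fixpoint reached:
  node 0: 0
  node 1: −
  node 2: ⊤
  node 3: 0
  node 4: 0
  node 5: 0
  node 6: 0
  node 7: 0

0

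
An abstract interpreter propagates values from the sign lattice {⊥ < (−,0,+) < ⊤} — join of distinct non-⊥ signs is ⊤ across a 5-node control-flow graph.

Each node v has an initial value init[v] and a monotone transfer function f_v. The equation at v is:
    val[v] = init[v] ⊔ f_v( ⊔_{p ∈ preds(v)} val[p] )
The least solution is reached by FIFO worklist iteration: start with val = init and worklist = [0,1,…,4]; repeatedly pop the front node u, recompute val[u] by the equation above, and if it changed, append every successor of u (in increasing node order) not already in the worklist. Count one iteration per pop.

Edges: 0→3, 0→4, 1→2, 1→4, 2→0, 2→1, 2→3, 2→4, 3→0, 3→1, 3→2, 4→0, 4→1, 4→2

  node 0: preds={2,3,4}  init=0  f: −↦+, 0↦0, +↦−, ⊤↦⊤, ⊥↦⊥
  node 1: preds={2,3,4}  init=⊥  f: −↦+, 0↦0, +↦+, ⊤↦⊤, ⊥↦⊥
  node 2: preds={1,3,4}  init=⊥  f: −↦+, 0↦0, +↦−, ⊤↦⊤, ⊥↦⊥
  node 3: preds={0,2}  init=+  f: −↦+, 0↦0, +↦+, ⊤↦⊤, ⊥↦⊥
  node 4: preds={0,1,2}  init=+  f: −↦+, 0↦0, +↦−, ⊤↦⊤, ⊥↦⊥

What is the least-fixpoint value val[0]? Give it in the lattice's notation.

⊤

Trace (12 dequeues):
  [1] u=0 | in + | out ⊤ | prev 0 | push {}
  [2] u=1 | in + | out + | prev ⊥ | push {}
  [3] u=2 | in + | out − | prev ⊥ | push {0,1}
  [4] u=3 | in ⊤ | out ⊤ | prev + | push {2}
  [5] u=4 | in ⊤ | out ⊤ | prev + | push {}
  [6] u=0 | in ⊤ | out ⊤ | ==
  [7] u=1 | in ⊤ | out ⊤ | prev + | push {4}
  [8] u=2 | in ⊤ | out ⊤ | prev − | push {0,1,3}
  [9] u=4 | in ⊤ | out ⊤ | ==
  [10] u=0 | in ⊤ | out ⊤ | ==
  [11] u=1 | in ⊤ | out ⊤ | ==
  [12] u=3 | in ⊤ | out ⊤ | ==

Converged values:
  [0] ⊤
  [1] ⊤
  [2] ⊤
  [3] ⊤
  [4] ⊤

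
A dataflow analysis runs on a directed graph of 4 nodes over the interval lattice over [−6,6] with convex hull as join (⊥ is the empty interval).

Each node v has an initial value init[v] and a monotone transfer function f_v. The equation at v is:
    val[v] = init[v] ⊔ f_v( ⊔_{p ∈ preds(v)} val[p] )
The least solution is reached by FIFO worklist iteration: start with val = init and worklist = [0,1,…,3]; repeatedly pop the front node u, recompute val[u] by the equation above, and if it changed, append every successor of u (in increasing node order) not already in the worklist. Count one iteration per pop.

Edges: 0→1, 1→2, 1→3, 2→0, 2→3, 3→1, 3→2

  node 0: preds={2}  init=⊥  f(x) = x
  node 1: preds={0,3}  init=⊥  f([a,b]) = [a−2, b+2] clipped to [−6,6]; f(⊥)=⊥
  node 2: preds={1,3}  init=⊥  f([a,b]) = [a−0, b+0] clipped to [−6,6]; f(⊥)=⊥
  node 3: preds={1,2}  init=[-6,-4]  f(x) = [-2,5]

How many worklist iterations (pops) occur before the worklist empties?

10

Worklist (10 pops):
  #1 pop 0: in=⊥ → ⊥ (no change)
  #2 pop 1: in=[-6,-4] → [-6,-2] (was ⊥); enqueue []
  #3 pop 2: in=[-6,-2] → [-6,-2] (was ⊥); enqueue [0]
  #4 pop 3: in=[-6,-2] → [-6,5] (was [-6,-4]); enqueue [1,2]
  #5 pop 0: in=[-6,-2] → [-6,-2] (was ⊥); enqueue []
  #6 pop 1: in=[-6,5] → [-6,6] (was [-6,-2]); enqueue [3]
  #7 pop 2: in=[-6,6] → [-6,6] (was [-6,-2]); enqueue [0]
  #8 pop 3: in=[-6,6] → [-6,5] (no change)
  #9 pop 0: in=[-6,6] → [-6,6] (was [-6,-2]); enqueue [1]
  #10 pop 1: in=[-6,6] → [-6,6] (no change)

Fixpoint:
  val[0] = [-6,6]
  val[1] = [-6,6]
  val[2] = [-6,6]
  val[3] = [-6,5]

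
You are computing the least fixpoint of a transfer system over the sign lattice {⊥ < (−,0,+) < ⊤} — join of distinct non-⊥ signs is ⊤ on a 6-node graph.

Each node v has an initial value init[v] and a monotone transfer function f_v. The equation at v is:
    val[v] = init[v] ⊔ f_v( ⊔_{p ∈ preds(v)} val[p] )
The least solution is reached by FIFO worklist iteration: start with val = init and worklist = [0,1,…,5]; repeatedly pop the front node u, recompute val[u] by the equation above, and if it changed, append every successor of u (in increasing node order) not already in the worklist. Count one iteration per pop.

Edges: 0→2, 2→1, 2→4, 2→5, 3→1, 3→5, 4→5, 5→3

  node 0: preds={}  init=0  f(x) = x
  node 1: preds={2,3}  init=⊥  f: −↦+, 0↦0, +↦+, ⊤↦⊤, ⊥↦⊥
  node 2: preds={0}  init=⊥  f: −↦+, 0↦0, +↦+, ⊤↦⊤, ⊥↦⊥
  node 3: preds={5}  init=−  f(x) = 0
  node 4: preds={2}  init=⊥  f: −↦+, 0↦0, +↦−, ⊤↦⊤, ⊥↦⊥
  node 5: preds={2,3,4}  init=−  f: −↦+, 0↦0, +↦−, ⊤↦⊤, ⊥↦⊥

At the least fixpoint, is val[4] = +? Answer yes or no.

Trace (8 dequeues):
  [1] u=0 | in ⊥ | out 0 | ==
  [2] u=1 | in − | out + | prev ⊥ | push {}
  [3] u=2 | in 0 | out 0 | prev ⊥ | push {1}
  [4] u=3 | in − | out ⊤ | prev − | push {}
  [5] u=4 | in 0 | out 0 | prev ⊥ | push {}
  [6] u=5 | in ⊤ | out ⊤ | prev − | push {3}
  [7] u=1 | in ⊤ | out ⊤ | prev + | push {}
  [8] u=3 | in ⊤ | out ⊤ | ==

Converged values:
  [0] 0
  [1] ⊤
  [2] 0
  [3] ⊤
  [4] 0
  [5] ⊤

no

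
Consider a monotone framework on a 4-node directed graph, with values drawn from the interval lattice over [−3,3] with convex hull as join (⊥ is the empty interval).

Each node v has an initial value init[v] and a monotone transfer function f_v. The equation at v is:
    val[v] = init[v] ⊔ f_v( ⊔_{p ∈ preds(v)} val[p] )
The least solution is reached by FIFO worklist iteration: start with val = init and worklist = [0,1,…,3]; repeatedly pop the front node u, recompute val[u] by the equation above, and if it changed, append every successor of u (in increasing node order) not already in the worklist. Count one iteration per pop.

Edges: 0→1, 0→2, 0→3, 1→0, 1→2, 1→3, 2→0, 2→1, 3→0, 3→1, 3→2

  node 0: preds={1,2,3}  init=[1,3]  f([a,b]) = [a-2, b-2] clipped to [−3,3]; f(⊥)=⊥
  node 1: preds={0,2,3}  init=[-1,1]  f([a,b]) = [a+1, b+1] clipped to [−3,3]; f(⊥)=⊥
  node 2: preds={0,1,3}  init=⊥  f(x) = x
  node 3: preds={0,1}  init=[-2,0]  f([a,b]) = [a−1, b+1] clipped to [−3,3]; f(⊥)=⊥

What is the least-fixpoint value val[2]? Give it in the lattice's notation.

[-3,3]

Trace (7 dequeues):
  [1] u=0 | in [-2,1] | out [-3,3] | prev [1,3] | push {}
  [2] u=1 | in [-3,3] | out [-2,3] | prev [-1,1] | push {0}
  [3] u=2 | in [-3,3] | out [-3,3] | prev ⊥ | push {1}
  [4] u=3 | in [-3,3] | out [-3,3] | prev [-2,0] | push {2}
  [5] u=0 | in [-3,3] | out [-3,3] | ==
  [6] u=1 | in [-3,3] | out [-2,3] | ==
  [7] u=2 | in [-3,3] | out [-3,3] | ==

Converged values:
  [0] [-3,3]
  [1] [-2,3]
  [2] [-3,3]
  [3] [-3,3]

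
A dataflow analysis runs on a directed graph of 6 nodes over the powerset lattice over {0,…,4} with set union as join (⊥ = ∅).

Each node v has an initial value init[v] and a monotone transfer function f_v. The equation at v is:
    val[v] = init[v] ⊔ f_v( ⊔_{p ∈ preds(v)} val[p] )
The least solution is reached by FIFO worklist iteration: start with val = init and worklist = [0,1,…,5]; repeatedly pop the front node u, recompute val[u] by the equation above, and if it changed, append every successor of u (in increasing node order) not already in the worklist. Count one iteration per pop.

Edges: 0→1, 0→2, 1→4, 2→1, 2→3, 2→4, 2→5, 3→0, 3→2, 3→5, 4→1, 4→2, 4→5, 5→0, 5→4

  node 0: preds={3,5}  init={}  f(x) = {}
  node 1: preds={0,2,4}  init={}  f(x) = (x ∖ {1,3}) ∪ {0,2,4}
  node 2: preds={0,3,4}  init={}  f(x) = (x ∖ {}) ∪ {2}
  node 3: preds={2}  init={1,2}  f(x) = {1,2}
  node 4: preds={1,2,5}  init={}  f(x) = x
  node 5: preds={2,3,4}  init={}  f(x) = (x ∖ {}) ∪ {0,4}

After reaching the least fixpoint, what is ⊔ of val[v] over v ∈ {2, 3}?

{0,1,2,4}

Trace (13 dequeues):
  [1] u=0 | in {1,2} | out {} | ==
  [2] u=1 | in {} | out {0,2,4} | prev {} | push {}
  [3] u=2 | in {1,2} | out {1,2} | prev {} | push {1}
  [4] u=3 | in {1,2} | out {1,2} | ==
  [5] u=4 | in {0,1,2,4} | out {0,1,2,4} | prev {} | push {2}
  [6] u=5 | in {0,1,2,4} | out {0,1,2,4} | prev {} | push {0,4}
  [7] u=1 | in {0,1,2,4} | out {0,2,4} | ==
  [8] u=2 | in {0,1,2,4} | out {0,1,2,4} | prev {1,2} | push {1,3,5}
  [9] u=0 | in {0,1,2,4} | out {} | ==
  [10] u=4 | in {0,1,2,4} | out {0,1,2,4} | ==
  [11] u=1 | in {0,1,2,4} | out {0,2,4} | ==
  [12] u=3 | in {0,1,2,4} | out {1,2} | ==
  [13] u=5 | in {0,1,2,4} | out {0,1,2,4} | ==

Converged values:
  [0] {}
  [1] {0,2,4}
  [2] {0,1,2,4}
  [3] {1,2}
  [4] {0,1,2,4}
  [5] {0,1,2,4}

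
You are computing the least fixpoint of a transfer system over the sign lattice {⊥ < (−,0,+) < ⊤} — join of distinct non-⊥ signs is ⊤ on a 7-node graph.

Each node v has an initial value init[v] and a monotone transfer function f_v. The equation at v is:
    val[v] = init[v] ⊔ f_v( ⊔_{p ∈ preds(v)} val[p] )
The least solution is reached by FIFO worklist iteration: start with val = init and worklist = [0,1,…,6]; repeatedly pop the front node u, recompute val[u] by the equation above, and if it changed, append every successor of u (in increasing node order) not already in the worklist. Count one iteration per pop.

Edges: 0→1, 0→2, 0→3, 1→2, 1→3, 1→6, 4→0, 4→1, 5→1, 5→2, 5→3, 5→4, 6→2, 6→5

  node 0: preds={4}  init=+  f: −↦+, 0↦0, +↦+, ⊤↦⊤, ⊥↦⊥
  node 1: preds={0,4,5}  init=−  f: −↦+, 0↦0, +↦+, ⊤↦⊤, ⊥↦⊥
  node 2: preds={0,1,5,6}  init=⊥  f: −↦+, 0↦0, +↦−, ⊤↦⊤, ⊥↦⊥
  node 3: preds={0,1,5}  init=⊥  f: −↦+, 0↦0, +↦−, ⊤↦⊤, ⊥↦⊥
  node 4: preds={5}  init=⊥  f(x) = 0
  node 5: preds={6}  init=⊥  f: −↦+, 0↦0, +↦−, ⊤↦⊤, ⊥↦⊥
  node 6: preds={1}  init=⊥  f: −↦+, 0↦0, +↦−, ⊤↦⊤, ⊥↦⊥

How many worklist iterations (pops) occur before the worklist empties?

Worklist (15 pops):
  #1 pop 0: in=⊥ → + (no change)
  #2 pop 1: in=+ → ⊤ (was −); enqueue []
  #3 pop 2: in=⊤ → ⊤ (was ⊥); enqueue []
  #4 pop 3: in=⊤ → ⊤ (was ⊥); enqueue []
  #5 pop 4: in=⊥ → 0 (was ⊥); enqueue [0,1]
  #6 pop 5: in=⊥ → ⊥ (no change)
  #7 pop 6: in=⊤ → ⊤ (was ⊥); enqueue [2,5]
  #8 pop 0: in=0 → ⊤ (was +); enqueue [3]
  #9 pop 1: in=⊤ → ⊤ (no change)
  #10 pop 2: in=⊤ → ⊤ (no change)
  #11 pop 5: in=⊤ → ⊤ (was ⊥); enqueue [1,2,4]
  #12 pop 3: in=⊤ → ⊤ (no change)
  #13 pop 1: in=⊤ → ⊤ (no change)
  #14 pop 2: in=⊤ → ⊤ (no change)
  #15 pop 4: in=⊤ → 0 (no change)

Fixpoint:
  val[0] = ⊤
  val[1] = ⊤
  val[2] = ⊤
  val[3] = ⊤
  val[4] = 0
  val[5] = ⊤
  val[6] = ⊤

15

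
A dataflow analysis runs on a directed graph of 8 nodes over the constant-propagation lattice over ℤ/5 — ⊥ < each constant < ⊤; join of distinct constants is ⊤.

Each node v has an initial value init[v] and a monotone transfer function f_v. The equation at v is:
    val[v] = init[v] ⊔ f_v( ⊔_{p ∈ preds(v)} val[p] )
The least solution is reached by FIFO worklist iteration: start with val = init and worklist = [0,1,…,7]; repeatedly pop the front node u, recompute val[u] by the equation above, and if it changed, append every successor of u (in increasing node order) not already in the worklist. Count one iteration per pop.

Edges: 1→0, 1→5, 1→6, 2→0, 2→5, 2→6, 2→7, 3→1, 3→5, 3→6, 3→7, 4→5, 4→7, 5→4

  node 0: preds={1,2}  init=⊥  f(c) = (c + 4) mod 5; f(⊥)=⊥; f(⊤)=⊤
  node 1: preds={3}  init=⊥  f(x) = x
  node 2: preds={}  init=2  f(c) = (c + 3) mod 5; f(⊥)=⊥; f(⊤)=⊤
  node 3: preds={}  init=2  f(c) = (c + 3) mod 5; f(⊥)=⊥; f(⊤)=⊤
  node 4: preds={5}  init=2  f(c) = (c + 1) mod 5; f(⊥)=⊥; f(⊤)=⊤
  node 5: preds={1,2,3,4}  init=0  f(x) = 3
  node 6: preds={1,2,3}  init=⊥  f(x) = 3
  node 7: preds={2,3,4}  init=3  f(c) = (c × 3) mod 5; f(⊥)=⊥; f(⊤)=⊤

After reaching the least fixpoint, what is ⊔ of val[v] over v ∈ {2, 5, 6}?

Iteration log — 10 steps:
  step 1. node 0  ⊔preds=2  new=1  old=⊥  +wl: 
  step 2. node 1  ⊔preds=2  new=2  old=⊥  +wl: 0
  step 3. node 2  ⊔preds=⊥  new=2  stable
  step 4. node 3  ⊔preds=⊥  new=2  stable
  step 5. node 4  ⊔preds=0  new=⊤  old=2  +wl: 
  step 6. node 5  ⊔preds=⊤  new=⊤  old=0  +wl: 4
  step 7. node 6  ⊔preds=2  new=3  old=⊥  +wl: 
  step 8. node 7  ⊔preds=⊤  new=⊤  old=3  +wl: 
  step 9. node 0  ⊔preds=2  new=1  stable
  step 10. node 4  ⊔preds=⊤  new=⊤  stable

Least fixpoint reached:
  node 0: 1
  node 1: 2
  node 2: 2
  node 3: 2
  node 4: ⊤
  node 5: ⊤
  node 6: 3
  node 7: ⊤

⊤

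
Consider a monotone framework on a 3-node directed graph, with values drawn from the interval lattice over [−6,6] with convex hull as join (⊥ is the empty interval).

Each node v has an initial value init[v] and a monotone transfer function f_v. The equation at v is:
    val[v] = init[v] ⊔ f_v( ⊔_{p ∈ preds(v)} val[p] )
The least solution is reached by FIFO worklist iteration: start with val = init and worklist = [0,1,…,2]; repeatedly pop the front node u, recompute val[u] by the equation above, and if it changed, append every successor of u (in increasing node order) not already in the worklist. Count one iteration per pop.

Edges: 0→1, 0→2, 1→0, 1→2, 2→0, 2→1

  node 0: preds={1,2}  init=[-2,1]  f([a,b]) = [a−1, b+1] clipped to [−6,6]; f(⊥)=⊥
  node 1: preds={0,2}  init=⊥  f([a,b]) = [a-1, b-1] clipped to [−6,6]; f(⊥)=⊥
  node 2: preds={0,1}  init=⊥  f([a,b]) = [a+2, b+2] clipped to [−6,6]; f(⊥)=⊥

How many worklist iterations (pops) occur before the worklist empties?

11

Iteration log — 11 steps:
  step 1. node 0  ⊔preds=⊥  new=[-2,1]  stable
  step 2. node 1  ⊔preds=[-2,1]  new=[-3,0]  old=⊥  +wl: 0
  step 3. node 2  ⊔preds=[-3,1]  new=[-1,3]  old=⊥  +wl: 1
  step 4. node 0  ⊔preds=[-3,3]  new=[-4,4]  old=[-2,1]  +wl: 2
  step 5. node 1  ⊔preds=[-4,4]  new=[-5,3]  old=[-3,0]  +wl: 0
  step 6. node 2  ⊔preds=[-5,4]  new=[-3,6]  old=[-1,3]  +wl: 1
  step 7. node 0  ⊔preds=[-5,6]  new=[-6,6]  old=[-4,4]  +wl: 2
  step 8. node 1  ⊔preds=[-6,6]  new=[-6,5]  old=[-5,3]  +wl: 0
  step 9. node 2  ⊔preds=[-6,6]  new=[-4,6]  old=[-3,6]  +wl: 1
  step 10. node 0  ⊔preds=[-6,6]  new=[-6,6]  stable
  step 11. node 1  ⊔preds=[-6,6]  new=[-6,5]  stable

Least fixpoint reached:
  node 0: [-6,6]
  node 1: [-6,5]
  node 2: [-4,6]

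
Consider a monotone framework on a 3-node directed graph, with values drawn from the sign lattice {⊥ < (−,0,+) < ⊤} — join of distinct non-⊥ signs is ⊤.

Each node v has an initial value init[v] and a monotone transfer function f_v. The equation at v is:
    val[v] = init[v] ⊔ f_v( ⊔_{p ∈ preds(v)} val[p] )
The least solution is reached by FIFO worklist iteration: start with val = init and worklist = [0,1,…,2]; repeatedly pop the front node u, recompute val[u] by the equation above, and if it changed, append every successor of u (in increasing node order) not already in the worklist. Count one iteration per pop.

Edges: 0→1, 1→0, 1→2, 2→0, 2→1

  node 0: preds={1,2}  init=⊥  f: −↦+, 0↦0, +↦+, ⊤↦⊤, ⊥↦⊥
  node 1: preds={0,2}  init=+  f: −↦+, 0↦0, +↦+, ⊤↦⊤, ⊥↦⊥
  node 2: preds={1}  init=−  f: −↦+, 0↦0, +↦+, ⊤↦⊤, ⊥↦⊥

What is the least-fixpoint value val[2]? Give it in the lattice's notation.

⊤

Iteration log — 5 steps:
  step 1. node 0  ⊔preds=⊤  new=⊤  old=⊥  +wl: 
  step 2. node 1  ⊔preds=⊤  new=⊤  old=+  +wl: 0
  step 3. node 2  ⊔preds=⊤  new=⊤  old=−  +wl: 1
  step 4. node 0  ⊔preds=⊤  new=⊤  stable
  step 5. node 1  ⊔preds=⊤  new=⊤  stable

Least fixpoint reached:
  node 0: ⊤
  node 1: ⊤
  node 2: ⊤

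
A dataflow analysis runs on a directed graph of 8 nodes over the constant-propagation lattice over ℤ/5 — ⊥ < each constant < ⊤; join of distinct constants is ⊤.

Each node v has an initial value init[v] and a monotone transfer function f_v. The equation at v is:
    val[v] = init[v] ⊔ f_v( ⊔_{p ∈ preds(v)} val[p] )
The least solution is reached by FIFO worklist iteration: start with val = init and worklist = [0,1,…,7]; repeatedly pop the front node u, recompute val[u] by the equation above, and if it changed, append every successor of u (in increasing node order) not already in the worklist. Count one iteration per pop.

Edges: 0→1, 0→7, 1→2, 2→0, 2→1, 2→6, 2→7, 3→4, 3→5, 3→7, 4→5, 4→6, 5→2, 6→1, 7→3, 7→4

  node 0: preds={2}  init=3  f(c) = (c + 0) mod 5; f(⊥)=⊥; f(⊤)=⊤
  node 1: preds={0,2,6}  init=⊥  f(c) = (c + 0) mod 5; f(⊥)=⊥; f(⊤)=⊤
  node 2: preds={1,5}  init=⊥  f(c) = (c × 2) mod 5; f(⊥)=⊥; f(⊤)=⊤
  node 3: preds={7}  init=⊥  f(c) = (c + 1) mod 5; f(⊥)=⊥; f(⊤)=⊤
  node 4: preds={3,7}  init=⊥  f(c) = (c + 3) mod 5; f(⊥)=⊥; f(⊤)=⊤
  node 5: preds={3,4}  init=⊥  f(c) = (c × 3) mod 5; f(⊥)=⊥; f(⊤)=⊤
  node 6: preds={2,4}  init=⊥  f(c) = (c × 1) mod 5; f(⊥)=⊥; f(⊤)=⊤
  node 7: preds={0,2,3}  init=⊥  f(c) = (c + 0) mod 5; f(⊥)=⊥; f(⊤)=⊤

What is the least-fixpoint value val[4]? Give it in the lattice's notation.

Trace (20 dequeues):
  [1] u=0 | in ⊥ | out 3 | ==
  [2] u=1 | in 3 | out 3 | prev ⊥ | push {}
  [3] u=2 | in 3 | out 1 | prev ⊥ | push {0,1}
  [4] u=3 | in ⊥ | out ⊥ | ==
  [5] u=4 | in ⊥ | out ⊥ | ==
  [6] u=5 | in ⊥ | out ⊥ | ==
  [7] u=6 | in 1 | out 1 | prev ⊥ | push {}
  [8] u=7 | in ⊤ | out ⊤ | prev ⊥ | push {3,4}
  [9] u=0 | in 1 | out ⊤ | prev 3 | push {7}
  [10] u=1 | in ⊤ | out ⊤ | prev 3 | push {2}
  [11] u=3 | in ⊤ | out ⊤ | prev ⊥ | push {5}
  [12] u=4 | in ⊤ | out ⊤ | prev ⊥ | push {6}
  [13] u=7 | in ⊤ | out ⊤ | ==
  [14] u=2 | in ⊤ | out ⊤ | prev 1 | push {0,1,7}
  [15] u=5 | in ⊤ | out ⊤ | prev ⊥ | push {2}
  [16] u=6 | in ⊤ | out ⊤ | prev 1 | push {}
  [17] u=0 | in ⊤ | out ⊤ | ==
  [18] u=1 | in ⊤ | out ⊤ | ==
  [19] u=7 | in ⊤ | out ⊤ | ==
  [20] u=2 | in ⊤ | out ⊤ | ==

Converged values:
  [0] ⊤
  [1] ⊤
  [2] ⊤
  [3] ⊤
  [4] ⊤
  [5] ⊤
  [6] ⊤
  [7] ⊤

⊤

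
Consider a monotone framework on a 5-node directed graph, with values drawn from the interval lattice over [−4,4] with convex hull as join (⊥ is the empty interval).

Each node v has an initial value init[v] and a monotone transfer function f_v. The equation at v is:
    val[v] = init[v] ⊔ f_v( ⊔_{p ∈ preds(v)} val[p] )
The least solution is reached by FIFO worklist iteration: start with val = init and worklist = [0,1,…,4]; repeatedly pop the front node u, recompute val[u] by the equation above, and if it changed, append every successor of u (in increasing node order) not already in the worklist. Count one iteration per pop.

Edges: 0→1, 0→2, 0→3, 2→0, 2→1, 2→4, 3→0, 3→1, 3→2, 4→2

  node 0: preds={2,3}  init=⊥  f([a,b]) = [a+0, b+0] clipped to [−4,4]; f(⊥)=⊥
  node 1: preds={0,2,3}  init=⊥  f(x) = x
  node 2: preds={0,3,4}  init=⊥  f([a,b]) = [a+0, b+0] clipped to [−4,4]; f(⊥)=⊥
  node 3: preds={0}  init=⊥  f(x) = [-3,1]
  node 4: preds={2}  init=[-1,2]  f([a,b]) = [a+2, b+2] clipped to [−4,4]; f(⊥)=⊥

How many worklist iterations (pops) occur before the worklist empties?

14

Trace (14 dequeues):
  [1] u=0 | in ⊥ | out ⊥ | ==
  [2] u=1 | in ⊥ | out ⊥ | ==
  [3] u=2 | in [-1,2] | out [-1,2] | prev ⊥ | push {0,1}
  [4] u=3 | in ⊥ | out [-3,1] | prev ⊥ | push {2}
  [5] u=4 | in [-1,2] | out [-1,4] | prev [-1,2] | push {}
  [6] u=0 | in [-3,2] | out [-3,2] | prev ⊥ | push {3}
  [7] u=1 | in [-3,2] | out [-3,2] | prev ⊥ | push {}
  [8] u=2 | in [-3,4] | out [-3,4] | prev [-1,2] | push {0,1,4}
  [9] u=3 | in [-3,2] | out [-3,1] | ==
  [10] u=0 | in [-3,4] | out [-3,4] | prev [-3,2] | push {2,3}
  [11] u=1 | in [-3,4] | out [-3,4] | prev [-3,2] | push {}
  [12] u=4 | in [-3,4] | out [-1,4] | ==
  [13] u=2 | in [-3,4] | out [-3,4] | ==
  [14] u=3 | in [-3,4] | out [-3,1] | ==

Converged values:
  [0] [-3,4]
  [1] [-3,4]
  [2] [-3,4]
  [3] [-3,1]
  [4] [-1,4]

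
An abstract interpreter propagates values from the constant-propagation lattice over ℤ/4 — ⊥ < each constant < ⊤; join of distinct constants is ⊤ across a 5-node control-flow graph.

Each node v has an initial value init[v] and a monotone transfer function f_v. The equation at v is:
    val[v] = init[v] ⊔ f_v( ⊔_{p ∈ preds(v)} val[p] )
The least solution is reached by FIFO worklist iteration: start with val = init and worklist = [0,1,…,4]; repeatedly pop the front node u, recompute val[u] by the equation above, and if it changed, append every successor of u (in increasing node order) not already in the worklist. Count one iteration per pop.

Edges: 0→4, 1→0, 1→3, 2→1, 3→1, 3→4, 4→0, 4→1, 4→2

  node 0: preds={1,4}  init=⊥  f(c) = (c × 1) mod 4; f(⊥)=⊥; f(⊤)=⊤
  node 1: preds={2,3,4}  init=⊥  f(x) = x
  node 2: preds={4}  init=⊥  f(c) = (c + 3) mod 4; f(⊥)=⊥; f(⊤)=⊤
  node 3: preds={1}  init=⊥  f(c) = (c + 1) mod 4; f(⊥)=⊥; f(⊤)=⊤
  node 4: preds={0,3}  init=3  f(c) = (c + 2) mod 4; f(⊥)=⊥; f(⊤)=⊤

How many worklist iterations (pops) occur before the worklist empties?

Worklist (13 pops):
  #1 pop 0: in=3 → 3 (was ⊥); enqueue []
  #2 pop 1: in=3 → 3 (was ⊥); enqueue [0]
  #3 pop 2: in=3 → 2 (was ⊥); enqueue [1]
  #4 pop 3: in=3 → 0 (was ⊥); enqueue []
  #5 pop 4: in=⊤ → ⊤ (was 3); enqueue [2]
  #6 pop 0: in=⊤ → ⊤ (was 3); enqueue [4]
  #7 pop 1: in=⊤ → ⊤ (was 3); enqueue [0,3]
  #8 pop 2: in=⊤ → ⊤ (was 2); enqueue [1]
  #9 pop 4: in=⊤ → ⊤ (no change)
  #10 pop 0: in=⊤ → ⊤ (no change)
  #11 pop 3: in=⊤ → ⊤ (was 0); enqueue [4]
  #12 pop 1: in=⊤ → ⊤ (no change)
  #13 pop 4: in=⊤ → ⊤ (no change)

Fixpoint:
  val[0] = ⊤
  val[1] = ⊤
  val[2] = ⊤
  val[3] = ⊤
  val[4] = ⊤

13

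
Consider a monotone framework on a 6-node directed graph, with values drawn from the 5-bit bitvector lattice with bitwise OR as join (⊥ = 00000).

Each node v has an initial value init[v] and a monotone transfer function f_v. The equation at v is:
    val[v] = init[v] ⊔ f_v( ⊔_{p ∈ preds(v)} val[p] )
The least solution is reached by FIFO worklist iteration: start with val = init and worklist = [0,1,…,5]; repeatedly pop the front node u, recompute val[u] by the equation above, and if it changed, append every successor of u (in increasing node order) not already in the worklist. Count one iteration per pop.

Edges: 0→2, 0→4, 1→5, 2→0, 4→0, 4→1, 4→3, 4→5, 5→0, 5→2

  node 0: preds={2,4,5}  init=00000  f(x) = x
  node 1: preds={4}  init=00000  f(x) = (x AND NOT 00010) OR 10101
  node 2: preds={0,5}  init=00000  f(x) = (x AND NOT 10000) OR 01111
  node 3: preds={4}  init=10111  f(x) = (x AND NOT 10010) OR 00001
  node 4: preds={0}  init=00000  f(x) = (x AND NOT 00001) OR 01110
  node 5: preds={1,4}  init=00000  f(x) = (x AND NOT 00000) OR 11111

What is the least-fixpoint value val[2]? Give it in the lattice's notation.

Iteration log — 15 steps:
  step 1. node 0  ⊔preds=00000  new=00000  stable
  step 2. node 1  ⊔preds=00000  new=10101  old=00000  +wl: 
  step 3. node 2  ⊔preds=00000  new=01111  old=00000  +wl: 0
  step 4. node 3  ⊔preds=00000  new=10111  stable
  step 5. node 4  ⊔preds=00000  new=01110  old=00000  +wl: 1,3
  step 6. node 5  ⊔preds=11111  new=11111  old=00000  +wl: 2
  step 7. node 0  ⊔preds=11111  new=11111  old=00000  +wl: 4
  step 8. node 1  ⊔preds=01110  new=11101  old=10101  +wl: 5
  step 9. node 3  ⊔preds=01110  new=11111  old=10111  +wl: 
  step 10. node 2  ⊔preds=11111  new=01111  stable
  step 11. node 4  ⊔preds=11111  new=11110  old=01110  +wl: 0,1,3
  step 12. node 5  ⊔preds=11111  new=11111  stable
  step 13. node 0  ⊔preds=11111  new=11111  stable
  step 14. node 1  ⊔preds=11110  new=11101  stable
  step 15. node 3  ⊔preds=11110  new=11111  stable

Least fixpoint reached:
  node 0: 11111
  node 1: 11101
  node 2: 01111
  node 3: 11111
  node 4: 11110
  node 5: 11111

01111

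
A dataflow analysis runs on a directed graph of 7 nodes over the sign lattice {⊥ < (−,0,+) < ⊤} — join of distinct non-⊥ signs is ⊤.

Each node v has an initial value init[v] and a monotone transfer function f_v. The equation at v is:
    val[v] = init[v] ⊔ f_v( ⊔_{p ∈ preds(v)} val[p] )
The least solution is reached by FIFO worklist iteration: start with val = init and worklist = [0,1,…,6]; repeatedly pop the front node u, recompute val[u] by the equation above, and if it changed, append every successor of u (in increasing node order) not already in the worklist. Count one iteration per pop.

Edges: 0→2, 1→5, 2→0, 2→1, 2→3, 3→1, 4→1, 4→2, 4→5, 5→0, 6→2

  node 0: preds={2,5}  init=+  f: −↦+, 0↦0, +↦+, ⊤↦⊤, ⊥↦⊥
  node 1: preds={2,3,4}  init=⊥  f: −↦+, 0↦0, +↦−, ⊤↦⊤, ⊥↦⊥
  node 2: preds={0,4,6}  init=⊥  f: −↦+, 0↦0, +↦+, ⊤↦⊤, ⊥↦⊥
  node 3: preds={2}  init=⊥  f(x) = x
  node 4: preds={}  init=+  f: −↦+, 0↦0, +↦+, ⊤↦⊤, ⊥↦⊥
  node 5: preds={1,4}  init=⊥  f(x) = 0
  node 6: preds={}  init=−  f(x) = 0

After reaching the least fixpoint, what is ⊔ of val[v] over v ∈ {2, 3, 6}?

Trace (11 dequeues):
  [1] u=0 | in ⊥ | out + | ==
  [2] u=1 | in + | out − | prev ⊥ | push {}
  [3] u=2 | in ⊤ | out ⊤ | prev ⊥ | push {0,1}
  [4] u=3 | in ⊤ | out ⊤ | prev ⊥ | push {}
  [5] u=4 | in ⊥ | out + | ==
  [6] u=5 | in ⊤ | out 0 | prev ⊥ | push {}
  [7] u=6 | in ⊥ | out ⊤ | prev − | push {2}
  [8] u=0 | in ⊤ | out ⊤ | prev + | push {}
  [9] u=1 | in ⊤ | out ⊤ | prev − | push {5}
  [10] u=2 | in ⊤ | out ⊤ | ==
  [11] u=5 | in ⊤ | out 0 | ==

Converged values:
  [0] ⊤
  [1] ⊤
  [2] ⊤
  [3] ⊤
  [4] +
  [5] 0
  [6] ⊤

⊤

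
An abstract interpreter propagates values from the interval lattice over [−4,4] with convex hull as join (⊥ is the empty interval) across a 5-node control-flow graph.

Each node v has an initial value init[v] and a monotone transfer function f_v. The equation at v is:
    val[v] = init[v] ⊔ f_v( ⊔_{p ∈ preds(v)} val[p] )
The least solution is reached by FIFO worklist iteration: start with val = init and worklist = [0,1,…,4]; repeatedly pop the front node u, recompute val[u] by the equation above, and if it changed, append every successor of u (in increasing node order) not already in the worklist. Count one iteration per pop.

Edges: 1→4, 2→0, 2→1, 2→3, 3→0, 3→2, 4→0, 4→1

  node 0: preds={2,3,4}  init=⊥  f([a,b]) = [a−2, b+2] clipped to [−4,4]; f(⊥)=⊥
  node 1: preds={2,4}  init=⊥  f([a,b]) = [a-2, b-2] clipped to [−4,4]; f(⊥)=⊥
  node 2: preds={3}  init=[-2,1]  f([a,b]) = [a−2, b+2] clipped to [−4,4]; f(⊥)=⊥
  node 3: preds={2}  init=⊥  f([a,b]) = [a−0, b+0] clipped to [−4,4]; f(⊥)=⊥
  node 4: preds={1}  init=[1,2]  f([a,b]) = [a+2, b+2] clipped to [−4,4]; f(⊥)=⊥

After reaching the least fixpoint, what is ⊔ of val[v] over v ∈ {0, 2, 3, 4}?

[-4,4]

Iteration log — 20 steps:
  step 1. node 0  ⊔preds=[-2,2]  new=[-4,4]  old=⊥  +wl: 
  step 2. node 1  ⊔preds=[-2,2]  new=[-4,0]  old=⊥  +wl: 
  step 3. node 2  ⊔preds=⊥  new=[-2,1]  stable
  step 4. node 3  ⊔preds=[-2,1]  new=[-2,1]  old=⊥  +wl: 0,2
  step 5. node 4  ⊔preds=[-4,0]  new=[-2,2]  old=[1,2]  +wl: 1
  step 6. node 0  ⊔preds=[-2,2]  new=[-4,4]  stable
  step 7. node 2  ⊔preds=[-2,1]  new=[-4,3]  old=[-2,1]  +wl: 0,3
  step 8. node 1  ⊔preds=[-4,3]  new=[-4,1]  old=[-4,0]  +wl: 4
  step 9. node 0  ⊔preds=[-4,3]  new=[-4,4]  stable
  step 10. node 3  ⊔preds=[-4,3]  new=[-4,3]  old=[-2,1]  +wl: 0,2
  step 11. node 4  ⊔preds=[-4,1]  new=[-2,3]  old=[-2,2]  +wl: 1
  step 12. node 0  ⊔preds=[-4,3]  new=[-4,4]  stable
  step 13. node 2  ⊔preds=[-4,3]  new=[-4,4]  old=[-4,3]  +wl: 0,3
  step 14. node 1  ⊔preds=[-4,4]  new=[-4,2]  old=[-4,1]  +wl: 4
  step 15. node 0  ⊔preds=[-4,4]  new=[-4,4]  stable
  step 16. node 3  ⊔preds=[-4,4]  new=[-4,4]  old=[-4,3]  +wl: 0,2
  step 17. node 4  ⊔preds=[-4,2]  new=[-2,4]  old=[-2,3]  +wl: 1
  step 18. node 0  ⊔preds=[-4,4]  new=[-4,4]  stable
  step 19. node 2  ⊔preds=[-4,4]  new=[-4,4]  stable
  step 20. node 1  ⊔preds=[-4,4]  new=[-4,2]  stable

Least fixpoint reached:
  node 0: [-4,4]
  node 1: [-4,2]
  node 2: [-4,4]
  node 3: [-4,4]
  node 4: [-2,4]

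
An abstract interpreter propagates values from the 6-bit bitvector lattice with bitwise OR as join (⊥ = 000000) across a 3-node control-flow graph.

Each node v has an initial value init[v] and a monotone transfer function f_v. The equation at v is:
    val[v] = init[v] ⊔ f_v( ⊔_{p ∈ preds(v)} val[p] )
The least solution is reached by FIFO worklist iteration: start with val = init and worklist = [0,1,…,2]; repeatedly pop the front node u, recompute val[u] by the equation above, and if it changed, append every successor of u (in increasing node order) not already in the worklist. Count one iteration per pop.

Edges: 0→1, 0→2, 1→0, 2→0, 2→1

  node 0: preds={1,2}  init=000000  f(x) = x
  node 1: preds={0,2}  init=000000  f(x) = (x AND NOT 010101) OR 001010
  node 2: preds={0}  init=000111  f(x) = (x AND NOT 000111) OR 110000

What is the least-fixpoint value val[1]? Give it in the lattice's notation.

Worklist (8 pops):
  #1 pop 0: in=000111 → 000111 (was 000000); enqueue []
  #2 pop 1: in=000111 → 001010 (was 000000); enqueue [0]
  #3 pop 2: in=000111 → 110111 (was 000111); enqueue [1]
  #4 pop 0: in=111111 → 111111 (was 000111); enqueue [2]
  #5 pop 1: in=111111 → 101010 (was 001010); enqueue [0]
  #6 pop 2: in=111111 → 111111 (was 110111); enqueue [1]
  #7 pop 0: in=111111 → 111111 (no change)
  #8 pop 1: in=111111 → 101010 (no change)

Fixpoint:
  val[0] = 111111
  val[1] = 101010
  val[2] = 111111

101010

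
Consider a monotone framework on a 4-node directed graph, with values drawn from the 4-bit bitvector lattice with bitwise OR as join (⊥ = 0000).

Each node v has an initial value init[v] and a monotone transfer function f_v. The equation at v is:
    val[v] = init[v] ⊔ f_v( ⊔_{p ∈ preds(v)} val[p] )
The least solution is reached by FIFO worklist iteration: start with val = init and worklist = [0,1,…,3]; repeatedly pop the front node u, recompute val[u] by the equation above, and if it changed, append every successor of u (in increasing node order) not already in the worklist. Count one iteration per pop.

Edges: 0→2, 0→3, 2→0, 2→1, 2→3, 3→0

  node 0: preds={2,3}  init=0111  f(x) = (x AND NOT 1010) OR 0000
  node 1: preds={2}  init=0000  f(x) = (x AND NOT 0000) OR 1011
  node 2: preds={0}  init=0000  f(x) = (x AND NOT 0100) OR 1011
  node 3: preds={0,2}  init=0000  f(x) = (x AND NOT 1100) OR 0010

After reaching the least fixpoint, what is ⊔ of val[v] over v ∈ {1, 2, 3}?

Iteration log — 6 steps:
  step 1. node 0  ⊔preds=0000  new=0111  stable
  step 2. node 1  ⊔preds=0000  new=1011  old=0000  +wl: 
  step 3. node 2  ⊔preds=0111  new=1011  old=0000  +wl: 0,1
  step 4. node 3  ⊔preds=1111  new=0011  old=0000  +wl: 
  step 5. node 0  ⊔preds=1011  new=0111  stable
  step 6. node 1  ⊔preds=1011  new=1011  stable

Least fixpoint reached:
  node 0: 0111
  node 1: 1011
  node 2: 1011
  node 3: 0011

1011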